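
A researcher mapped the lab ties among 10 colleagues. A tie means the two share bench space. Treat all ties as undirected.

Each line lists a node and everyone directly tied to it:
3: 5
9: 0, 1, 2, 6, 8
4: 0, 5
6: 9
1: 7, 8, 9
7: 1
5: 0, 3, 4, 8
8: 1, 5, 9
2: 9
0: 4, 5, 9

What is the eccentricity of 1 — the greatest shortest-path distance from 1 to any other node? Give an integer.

3

Distances from 1: 0:2, 2:2, 3:3, 4:3, 5:2, 6:2, 7:1, 8:1, 9:1.
The largest is 3 (to 4 and 3), so the eccentricity of 1 is 3.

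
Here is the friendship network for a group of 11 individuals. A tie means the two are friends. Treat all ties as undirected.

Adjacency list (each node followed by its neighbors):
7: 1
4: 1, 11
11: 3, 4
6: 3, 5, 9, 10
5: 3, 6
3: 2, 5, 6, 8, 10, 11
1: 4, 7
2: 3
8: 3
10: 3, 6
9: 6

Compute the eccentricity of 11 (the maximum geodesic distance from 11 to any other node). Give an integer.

3

Distances from 11: 1:2, 2:2, 3:1, 4:1, 5:2, 6:2, 7:3, 8:2, 9:3, 10:2.
The largest is 3 (to 9 and 7), so the eccentricity of 11 is 3.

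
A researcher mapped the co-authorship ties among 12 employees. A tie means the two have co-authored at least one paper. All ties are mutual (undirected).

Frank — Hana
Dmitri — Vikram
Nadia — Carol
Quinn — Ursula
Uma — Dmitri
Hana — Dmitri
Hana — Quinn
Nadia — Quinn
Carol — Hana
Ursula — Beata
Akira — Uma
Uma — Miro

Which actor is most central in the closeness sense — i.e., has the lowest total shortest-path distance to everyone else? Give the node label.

Hana

Farness (sum of distances to all others) for each node — Akira:39, Beata:43, Carol:29, Dmitri:23, Frank:31, Hana:21, Miro:39, Nadia:33, Quinn:25, Uma:29, Ursula:33, Vikram:33.
The smallest farness is 21, for Hana, so Hana has the highest closeness.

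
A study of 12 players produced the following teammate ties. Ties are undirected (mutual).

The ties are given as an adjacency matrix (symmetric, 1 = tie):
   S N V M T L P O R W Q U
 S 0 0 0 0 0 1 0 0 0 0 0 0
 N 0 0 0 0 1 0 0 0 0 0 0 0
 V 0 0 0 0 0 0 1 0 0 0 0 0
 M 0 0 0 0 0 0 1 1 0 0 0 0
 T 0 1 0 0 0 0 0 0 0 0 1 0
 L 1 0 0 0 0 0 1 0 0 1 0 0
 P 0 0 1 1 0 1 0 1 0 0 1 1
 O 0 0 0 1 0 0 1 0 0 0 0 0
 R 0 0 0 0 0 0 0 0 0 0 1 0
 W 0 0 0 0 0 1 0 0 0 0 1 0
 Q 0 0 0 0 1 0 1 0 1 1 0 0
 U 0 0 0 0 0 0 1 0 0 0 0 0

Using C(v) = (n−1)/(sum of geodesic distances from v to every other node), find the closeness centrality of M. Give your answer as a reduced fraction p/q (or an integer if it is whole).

Distances from M: L:2, N:4, O:1, P:1, Q:2, R:3, S:3, T:3, U:2, V:2, W:3. Sum = 26.
n = 12, so closeness = 11/26.

11/26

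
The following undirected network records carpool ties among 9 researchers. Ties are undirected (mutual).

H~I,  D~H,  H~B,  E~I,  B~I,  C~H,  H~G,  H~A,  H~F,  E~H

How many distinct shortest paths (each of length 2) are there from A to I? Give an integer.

1

The shortest distance is 2, and the only length-2 path is A–H–I. So there is exactly 1 shortest path.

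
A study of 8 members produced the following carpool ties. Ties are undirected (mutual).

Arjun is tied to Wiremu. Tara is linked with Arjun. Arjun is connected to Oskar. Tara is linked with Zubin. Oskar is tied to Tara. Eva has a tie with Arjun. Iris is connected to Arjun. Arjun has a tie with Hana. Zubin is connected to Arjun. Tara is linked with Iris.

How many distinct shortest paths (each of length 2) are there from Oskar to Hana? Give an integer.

The shortest distance is 2, and the only length-2 path is Oskar–Arjun–Hana. So there is exactly 1 shortest path.

1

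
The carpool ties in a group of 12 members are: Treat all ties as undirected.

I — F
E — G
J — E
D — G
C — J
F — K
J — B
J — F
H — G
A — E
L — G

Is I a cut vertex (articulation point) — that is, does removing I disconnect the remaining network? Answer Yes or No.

No

Even without I, every remaining node can still reach every other (the residual graph is connected), so I is not a cut vertex.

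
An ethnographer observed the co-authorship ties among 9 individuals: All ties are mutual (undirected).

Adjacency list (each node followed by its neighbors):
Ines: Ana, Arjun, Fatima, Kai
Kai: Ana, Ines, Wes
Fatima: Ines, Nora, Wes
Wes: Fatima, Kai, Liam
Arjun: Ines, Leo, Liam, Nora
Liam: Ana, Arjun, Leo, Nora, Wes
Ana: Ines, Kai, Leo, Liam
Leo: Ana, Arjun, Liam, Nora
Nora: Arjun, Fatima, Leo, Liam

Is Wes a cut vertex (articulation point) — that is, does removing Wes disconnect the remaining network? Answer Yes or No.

Even without Wes, every remaining node can still reach every other (the residual graph is connected), so Wes is not a cut vertex.

No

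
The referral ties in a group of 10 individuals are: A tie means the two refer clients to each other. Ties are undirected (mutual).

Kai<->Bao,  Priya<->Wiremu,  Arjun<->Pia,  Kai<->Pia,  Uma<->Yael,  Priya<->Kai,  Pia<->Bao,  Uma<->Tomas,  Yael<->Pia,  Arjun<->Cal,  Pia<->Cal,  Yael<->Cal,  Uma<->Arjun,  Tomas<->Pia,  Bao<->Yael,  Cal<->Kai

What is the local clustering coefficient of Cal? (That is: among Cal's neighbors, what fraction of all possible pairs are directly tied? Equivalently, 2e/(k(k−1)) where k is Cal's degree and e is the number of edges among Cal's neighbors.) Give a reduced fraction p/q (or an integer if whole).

1/2

Cal's neighbors: Arjun, Kai, Pia, and Yael (k = 4).
Possible neighbor pairs: C(4,2) = 6. Edges among them: Arjun–Pia, Kai–Pia, Pia–Yael → e = 3.
Clustering(Cal) = 3/6 = 1/2.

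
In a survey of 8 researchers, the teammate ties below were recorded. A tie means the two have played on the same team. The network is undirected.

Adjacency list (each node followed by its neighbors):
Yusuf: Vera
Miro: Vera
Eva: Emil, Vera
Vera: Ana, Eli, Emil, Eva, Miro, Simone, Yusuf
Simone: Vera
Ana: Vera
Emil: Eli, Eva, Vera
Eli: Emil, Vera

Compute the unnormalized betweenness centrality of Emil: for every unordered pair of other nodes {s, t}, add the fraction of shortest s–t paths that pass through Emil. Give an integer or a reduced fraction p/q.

1/2

Pairs whose geodesics pass through Emil — Eva–Eli: 1/2.
All other pairs contribute 0.
Summing the contributions gives betweenness(Emil) = 1/2.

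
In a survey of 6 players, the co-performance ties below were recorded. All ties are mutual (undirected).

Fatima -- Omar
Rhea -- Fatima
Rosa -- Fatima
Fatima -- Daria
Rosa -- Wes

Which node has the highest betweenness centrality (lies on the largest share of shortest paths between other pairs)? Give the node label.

Unnormalized betweenness of each node: Daria:0, Fatima:9, Omar:0, Rhea:0, Rosa:4, Wes:0.
Fatima has the largest value, 9, making it the main broker — the node through which the most shortest paths run.

Fatima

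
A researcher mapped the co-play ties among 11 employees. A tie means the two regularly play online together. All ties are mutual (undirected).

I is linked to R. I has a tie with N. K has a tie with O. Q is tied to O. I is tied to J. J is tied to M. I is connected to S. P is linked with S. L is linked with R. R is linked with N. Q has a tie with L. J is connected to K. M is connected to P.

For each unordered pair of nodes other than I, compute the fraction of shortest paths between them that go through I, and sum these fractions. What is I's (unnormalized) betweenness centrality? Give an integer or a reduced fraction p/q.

Pairs whose geodesics pass through I — S–J: 1; S–K: 1; S–O: 1; S–Q: 1; S–L: 1; S–R: 1; S–N: 1; P–Q: 1/2; P–L: 1; P–R: 1; P–N: 1; M–L: 1; M–R: 1; M–N: 1 … (+6 more pairs).
All other pairs contribute 0.
Summing the contributions gives betweenness(I) = 19.

19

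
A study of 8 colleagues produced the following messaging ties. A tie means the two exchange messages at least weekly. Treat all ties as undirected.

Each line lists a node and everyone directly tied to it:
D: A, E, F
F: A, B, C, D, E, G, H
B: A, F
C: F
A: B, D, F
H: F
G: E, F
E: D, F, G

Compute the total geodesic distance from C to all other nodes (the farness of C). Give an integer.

Distances from C: A:2, B:2, D:2, E:2, F:1, G:2, H:2.
Sum = 2 + 2 + 2 + 2 + 1 + 2 + 2 = 13.

13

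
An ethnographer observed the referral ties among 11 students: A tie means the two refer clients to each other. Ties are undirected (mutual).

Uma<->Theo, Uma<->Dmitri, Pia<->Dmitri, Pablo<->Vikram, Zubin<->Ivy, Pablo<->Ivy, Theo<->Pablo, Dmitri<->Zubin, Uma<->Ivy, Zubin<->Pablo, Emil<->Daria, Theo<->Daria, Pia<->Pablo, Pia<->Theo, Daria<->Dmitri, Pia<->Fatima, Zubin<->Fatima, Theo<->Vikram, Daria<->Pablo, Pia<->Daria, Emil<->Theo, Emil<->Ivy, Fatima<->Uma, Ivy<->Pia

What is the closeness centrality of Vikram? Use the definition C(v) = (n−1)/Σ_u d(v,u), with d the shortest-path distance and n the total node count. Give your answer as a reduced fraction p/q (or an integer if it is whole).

Distances from Vikram: Daria:2, Dmitri:3, Emil:2, Fatima:3, Ivy:2, Pablo:1, Pia:2, Theo:1, Uma:2, Zubin:2. Sum = 20.
n = 11, so closeness = 10/20 = 1/2.

1/2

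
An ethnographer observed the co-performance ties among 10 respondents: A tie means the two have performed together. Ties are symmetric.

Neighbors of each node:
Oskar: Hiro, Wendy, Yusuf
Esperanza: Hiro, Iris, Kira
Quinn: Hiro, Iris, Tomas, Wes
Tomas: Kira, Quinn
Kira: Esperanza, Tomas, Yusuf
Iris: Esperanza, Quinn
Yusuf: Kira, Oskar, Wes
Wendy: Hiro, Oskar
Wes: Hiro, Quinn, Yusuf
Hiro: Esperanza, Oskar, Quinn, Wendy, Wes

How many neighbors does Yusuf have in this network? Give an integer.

Yusuf is directly tied to Kira, Oskar, and Wes. That is 3 neighbors, so the degree of Yusuf is 3.

3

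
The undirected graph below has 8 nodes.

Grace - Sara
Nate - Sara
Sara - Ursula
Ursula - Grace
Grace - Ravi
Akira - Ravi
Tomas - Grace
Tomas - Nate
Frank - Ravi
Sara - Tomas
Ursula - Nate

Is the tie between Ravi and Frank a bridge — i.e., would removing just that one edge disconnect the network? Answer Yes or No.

Yes

Without the Ravi–Frank edge there is no alternate route between Ravi and Frank, so the network disconnects. It is a bridge.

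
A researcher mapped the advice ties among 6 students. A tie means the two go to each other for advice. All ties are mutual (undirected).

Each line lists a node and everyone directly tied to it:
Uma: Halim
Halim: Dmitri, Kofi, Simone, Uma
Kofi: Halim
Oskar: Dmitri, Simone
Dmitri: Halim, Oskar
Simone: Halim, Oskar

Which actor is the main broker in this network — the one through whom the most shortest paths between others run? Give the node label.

Halim

Unnormalized betweenness of each node: Dmitri:3/2, Halim:15/2, Kofi:0, Oskar:1/2, Simone:3/2, Uma:0.
Halim has the largest value, 15/2, making it the main broker — the node through which the most shortest paths run.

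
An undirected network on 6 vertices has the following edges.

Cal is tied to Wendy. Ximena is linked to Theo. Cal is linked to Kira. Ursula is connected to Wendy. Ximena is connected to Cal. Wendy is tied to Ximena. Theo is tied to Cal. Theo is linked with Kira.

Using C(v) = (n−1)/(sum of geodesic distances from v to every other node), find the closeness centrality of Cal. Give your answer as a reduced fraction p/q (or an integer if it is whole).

5/6

Distances from Cal: Kira:1, Theo:1, Ursula:2, Wendy:1, Ximena:1. Sum = 6.
n = 6, so closeness = 5/6.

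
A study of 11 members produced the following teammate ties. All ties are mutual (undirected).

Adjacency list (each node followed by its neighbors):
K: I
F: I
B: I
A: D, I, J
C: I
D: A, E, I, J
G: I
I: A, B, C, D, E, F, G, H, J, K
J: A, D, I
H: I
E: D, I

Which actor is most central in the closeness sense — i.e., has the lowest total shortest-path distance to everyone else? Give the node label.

Farness (sum of distances to all others) for each node — A:17, B:19, C:19, D:16, E:18, F:19, G:19, H:19, I:10, J:17, K:19.
The smallest farness is 10, for I, so I has the highest closeness.

I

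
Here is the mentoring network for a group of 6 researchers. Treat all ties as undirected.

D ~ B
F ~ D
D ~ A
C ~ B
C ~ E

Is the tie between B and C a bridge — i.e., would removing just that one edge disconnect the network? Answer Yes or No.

Without the B–C edge there is no alternate route between B and C, so the network disconnects. It is a bridge.

Yes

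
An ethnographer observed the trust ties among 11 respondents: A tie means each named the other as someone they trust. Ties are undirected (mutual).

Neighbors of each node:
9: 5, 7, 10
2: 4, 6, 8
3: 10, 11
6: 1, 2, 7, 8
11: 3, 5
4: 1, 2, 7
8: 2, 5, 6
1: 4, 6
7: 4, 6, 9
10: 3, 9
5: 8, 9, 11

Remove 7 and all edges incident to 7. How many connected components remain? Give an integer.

1

7's neighbors (4, 6, and 9) remain reachable from one another through other ties, so the rest of the network stays in one piece.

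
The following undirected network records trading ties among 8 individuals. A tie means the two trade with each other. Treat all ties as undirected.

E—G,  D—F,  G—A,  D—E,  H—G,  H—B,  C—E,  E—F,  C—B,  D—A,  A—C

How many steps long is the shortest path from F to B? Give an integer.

3

One shortest route is F – E – C – B, which uses 3 edges, and at distance 2 from F we only reach {A, C, G}, which does not include B. So d(F,B) = 3.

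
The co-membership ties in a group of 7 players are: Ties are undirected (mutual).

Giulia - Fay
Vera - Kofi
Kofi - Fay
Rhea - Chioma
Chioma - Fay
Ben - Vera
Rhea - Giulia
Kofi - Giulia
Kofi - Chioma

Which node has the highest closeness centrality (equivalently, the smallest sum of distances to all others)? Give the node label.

Kofi

Farness (sum of distances to all others) for each node — Ben:16, Chioma:10, Fay:10, Giulia:10, Kofi:8, Rhea:13, Vera:11.
The smallest farness is 8, for Kofi, so Kofi has the highest closeness.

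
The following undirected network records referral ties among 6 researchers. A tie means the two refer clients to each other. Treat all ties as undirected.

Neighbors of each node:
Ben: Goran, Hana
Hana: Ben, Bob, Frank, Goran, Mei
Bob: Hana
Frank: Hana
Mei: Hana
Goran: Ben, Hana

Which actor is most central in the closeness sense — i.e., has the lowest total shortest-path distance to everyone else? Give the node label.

Hana

Farness (sum of distances to all others) for each node — Ben:8, Bob:9, Frank:9, Goran:8, Hana:5, Mei:9.
The smallest farness is 5, for Hana, so Hana has the highest closeness.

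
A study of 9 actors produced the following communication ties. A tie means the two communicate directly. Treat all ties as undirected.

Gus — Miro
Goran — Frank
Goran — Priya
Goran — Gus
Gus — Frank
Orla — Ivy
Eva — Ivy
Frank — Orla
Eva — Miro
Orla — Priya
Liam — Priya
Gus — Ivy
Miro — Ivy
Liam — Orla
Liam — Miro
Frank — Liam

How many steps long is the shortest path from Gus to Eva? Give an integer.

One shortest route is Gus – Miro – Eva, which uses 2 edges, and Gus and Eva are not directly tied, so nothing shorter exists. So d(Gus,Eva) = 2.

2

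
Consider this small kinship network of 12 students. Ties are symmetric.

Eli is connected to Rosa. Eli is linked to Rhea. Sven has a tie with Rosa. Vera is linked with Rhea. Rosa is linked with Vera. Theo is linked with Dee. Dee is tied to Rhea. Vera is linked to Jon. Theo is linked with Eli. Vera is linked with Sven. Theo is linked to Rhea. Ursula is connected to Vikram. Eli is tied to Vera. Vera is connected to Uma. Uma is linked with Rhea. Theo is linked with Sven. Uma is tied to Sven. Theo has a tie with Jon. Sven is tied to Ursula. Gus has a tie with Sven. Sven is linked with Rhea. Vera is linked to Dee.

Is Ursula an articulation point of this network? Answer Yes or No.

Yes

Removing Ursula leaves {Dee, Eli, Gus, Jon, Rhea, Rosa, Sven, Theo, Uma, and Vera} with no path to {Vikram}, so the network splits into 2 components. Ursula is a cut vertex.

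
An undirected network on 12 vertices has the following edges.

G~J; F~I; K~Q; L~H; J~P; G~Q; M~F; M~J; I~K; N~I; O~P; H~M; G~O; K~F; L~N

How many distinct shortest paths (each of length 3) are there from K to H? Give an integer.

The shortest distance is 3, and the only length-3 path is K–F–M–H. So there is exactly 1 shortest path.

1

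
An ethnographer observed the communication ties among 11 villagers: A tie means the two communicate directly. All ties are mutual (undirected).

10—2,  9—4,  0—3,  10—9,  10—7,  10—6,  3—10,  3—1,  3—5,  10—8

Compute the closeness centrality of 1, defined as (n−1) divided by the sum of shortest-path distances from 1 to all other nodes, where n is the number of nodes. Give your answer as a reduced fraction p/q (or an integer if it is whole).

Distances from 1: 0:2, 2:3, 3:1, 4:4, 5:2, 6:3, 7:3, 8:3, 9:3, 10:2. Sum = 26.
n = 11, so closeness = 10/26 = 5/13.

5/13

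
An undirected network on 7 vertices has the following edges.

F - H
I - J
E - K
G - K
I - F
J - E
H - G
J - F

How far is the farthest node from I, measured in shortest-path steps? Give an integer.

Distances from I: E:2, F:1, G:3, H:2, J:1, K:3.
The largest is 3 (to K and G), so the eccentricity of I is 3.

3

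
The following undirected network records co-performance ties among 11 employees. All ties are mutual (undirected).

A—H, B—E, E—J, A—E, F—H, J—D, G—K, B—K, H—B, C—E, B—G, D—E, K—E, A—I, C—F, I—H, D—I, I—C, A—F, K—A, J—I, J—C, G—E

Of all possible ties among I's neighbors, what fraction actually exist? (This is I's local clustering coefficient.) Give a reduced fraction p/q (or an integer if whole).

I's neighbors: A, C, D, H, and J (k = 5).
Possible neighbor pairs: C(5,2) = 10. Edges among them: A–H, C–J, D–J → e = 3.
Clustering(I) = 3/10.

3/10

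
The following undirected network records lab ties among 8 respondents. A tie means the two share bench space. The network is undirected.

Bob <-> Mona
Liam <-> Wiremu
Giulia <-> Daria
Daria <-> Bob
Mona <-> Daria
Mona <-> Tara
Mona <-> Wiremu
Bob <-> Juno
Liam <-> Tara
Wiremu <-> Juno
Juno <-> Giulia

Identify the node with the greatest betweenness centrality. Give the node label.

Unnormalized betweenness of each node: Bob:4/3, Daria:5/2, Giulia:1/2, Juno:10/3, Liam:5/6, Mona:22/3, Tara:4/3, Wiremu:29/6.
Mona has the largest value, 22/3, making it the main broker — the node through which the most shortest paths run.

Mona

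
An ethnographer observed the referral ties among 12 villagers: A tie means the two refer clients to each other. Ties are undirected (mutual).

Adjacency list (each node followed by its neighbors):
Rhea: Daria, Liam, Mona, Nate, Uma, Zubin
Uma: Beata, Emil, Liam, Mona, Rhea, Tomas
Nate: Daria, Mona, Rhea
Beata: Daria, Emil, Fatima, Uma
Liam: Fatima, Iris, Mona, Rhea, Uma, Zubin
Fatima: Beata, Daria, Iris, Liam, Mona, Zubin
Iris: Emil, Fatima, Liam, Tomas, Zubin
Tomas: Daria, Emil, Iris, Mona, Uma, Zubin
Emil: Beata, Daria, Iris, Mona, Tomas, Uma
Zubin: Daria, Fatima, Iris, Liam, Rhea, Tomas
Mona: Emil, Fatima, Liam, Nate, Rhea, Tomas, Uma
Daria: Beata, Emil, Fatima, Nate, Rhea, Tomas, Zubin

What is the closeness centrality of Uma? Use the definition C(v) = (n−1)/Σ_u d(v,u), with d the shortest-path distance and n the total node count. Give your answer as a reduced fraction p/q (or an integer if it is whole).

Distances from Uma: Beata:1, Daria:2, Emil:1, Fatima:2, Iris:2, Liam:1, Mona:1, Nate:2, Rhea:1, Tomas:1, Zubin:2. Sum = 16.
n = 12, so closeness = 11/16.

11/16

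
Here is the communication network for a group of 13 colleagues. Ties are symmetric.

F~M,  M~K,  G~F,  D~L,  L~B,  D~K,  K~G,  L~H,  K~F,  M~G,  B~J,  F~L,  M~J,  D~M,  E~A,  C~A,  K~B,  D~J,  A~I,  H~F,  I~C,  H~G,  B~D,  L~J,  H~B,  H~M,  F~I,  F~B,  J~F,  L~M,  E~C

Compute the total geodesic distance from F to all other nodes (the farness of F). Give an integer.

17

Distances from F: A:2, B:1, C:2, D:2, E:3, G:1, H:1, I:1, J:1, K:1, L:1, M:1.
Sum = 2 + 1 + 2 + 2 + 3 + 1 + 1 + 1 + 1 + 1 + 1 + 1 = 17.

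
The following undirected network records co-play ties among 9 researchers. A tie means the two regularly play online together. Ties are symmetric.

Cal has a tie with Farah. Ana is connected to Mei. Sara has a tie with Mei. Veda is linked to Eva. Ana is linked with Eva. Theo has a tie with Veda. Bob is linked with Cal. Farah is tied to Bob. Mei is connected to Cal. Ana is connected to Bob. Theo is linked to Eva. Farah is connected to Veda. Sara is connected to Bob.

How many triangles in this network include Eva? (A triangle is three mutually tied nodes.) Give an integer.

Eva's neighbors: Ana, Theo, and Veda.
Neighbor pairs that are themselves tied: Eva–Theo–Veda. Each forms one triangle with Eva, for 1 in total.

1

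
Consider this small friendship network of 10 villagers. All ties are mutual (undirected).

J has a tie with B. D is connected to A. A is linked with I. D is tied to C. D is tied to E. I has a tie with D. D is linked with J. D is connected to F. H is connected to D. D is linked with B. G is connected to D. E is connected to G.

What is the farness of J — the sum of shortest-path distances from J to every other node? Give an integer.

Distances from J: A:2, B:1, C:2, D:1, E:2, F:2, G:2, H:2, I:2.
Sum = 2 + 1 + 2 + 1 + 2 + 2 + 2 + 2 + 2 = 16.

16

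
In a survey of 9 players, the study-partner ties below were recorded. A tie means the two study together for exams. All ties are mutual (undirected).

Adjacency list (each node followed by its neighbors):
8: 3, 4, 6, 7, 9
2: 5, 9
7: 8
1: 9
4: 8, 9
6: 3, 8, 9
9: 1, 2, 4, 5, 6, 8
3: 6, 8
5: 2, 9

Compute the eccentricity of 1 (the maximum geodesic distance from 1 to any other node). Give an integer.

Distances from 1: 2:2, 3:3, 4:2, 5:2, 6:2, 7:3, 8:2, 9:1.
The largest is 3 (to 7 and 3), so the eccentricity of 1 is 3.

3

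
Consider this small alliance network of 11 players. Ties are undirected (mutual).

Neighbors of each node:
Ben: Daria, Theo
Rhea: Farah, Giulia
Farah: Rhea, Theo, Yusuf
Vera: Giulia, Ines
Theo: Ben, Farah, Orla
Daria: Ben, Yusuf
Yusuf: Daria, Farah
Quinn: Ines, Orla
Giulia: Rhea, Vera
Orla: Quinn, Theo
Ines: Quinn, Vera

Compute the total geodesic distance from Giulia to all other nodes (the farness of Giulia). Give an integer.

Distances from Giulia: Ben:4, Daria:4, Farah:2, Ines:2, Orla:4, Quinn:3, Rhea:1, Theo:3, Vera:1, Yusuf:3.
Sum = 4 + 4 + 2 + 2 + 4 + 3 + 1 + 3 + 1 + 3 = 27.

27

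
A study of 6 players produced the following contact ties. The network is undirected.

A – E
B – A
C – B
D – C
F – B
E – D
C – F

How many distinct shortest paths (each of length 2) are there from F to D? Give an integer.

The shortest distance is 2, and the only length-2 path is F–C–D. So there is exactly 1 shortest path.

1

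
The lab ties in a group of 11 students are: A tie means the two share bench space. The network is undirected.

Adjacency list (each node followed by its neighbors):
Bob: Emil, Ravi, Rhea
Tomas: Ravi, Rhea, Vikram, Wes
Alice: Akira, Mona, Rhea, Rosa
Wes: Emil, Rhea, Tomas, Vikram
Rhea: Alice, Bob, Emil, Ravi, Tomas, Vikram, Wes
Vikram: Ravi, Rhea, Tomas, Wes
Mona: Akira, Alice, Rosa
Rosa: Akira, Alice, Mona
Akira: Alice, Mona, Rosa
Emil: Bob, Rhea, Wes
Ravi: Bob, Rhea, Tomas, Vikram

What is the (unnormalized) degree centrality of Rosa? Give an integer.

Rosa is directly tied to Akira, Alice, and Mona. That is 3 neighbors, so the degree of Rosa is 3.

3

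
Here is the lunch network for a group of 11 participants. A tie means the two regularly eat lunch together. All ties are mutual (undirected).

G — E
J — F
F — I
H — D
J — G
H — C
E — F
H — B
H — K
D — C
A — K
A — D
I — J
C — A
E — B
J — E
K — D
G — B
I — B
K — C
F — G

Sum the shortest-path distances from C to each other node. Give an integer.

23

Distances from C: A:1, B:2, D:1, E:3, F:4, G:3, H:1, I:3, J:4, K:1.
Sum = 1 + 2 + 1 + 3 + 4 + 3 + 1 + 3 + 4 + 1 = 23.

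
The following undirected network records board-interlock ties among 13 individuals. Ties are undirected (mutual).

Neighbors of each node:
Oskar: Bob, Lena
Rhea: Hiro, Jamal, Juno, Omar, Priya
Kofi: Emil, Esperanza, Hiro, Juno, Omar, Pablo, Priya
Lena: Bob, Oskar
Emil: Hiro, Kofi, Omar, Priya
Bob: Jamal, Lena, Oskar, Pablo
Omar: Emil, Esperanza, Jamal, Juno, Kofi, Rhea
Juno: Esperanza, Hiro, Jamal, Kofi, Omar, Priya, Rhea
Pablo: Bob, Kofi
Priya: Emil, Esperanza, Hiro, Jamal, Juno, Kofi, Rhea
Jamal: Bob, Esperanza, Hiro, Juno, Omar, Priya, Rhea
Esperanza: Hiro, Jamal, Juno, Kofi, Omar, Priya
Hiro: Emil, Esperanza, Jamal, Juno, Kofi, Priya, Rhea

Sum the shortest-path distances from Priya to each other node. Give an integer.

Distances from Priya: Bob:2, Emil:1, Esperanza:1, Hiro:1, Jamal:1, Juno:1, Kofi:1, Lena:3, Omar:2, Oskar:3, Pablo:2, Rhea:1.
Sum = 2 + 1 + 1 + 1 + 1 + 1 + 1 + 3 + 2 + 3 + 2 + 1 = 19.

19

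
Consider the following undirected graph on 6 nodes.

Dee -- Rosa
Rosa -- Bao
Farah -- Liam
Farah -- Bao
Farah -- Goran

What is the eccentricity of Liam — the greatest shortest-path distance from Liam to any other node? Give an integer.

4

Distances from Liam: Bao:2, Dee:4, Farah:1, Goran:2, Rosa:3.
The largest is 4 (to Dee), so the eccentricity of Liam is 4.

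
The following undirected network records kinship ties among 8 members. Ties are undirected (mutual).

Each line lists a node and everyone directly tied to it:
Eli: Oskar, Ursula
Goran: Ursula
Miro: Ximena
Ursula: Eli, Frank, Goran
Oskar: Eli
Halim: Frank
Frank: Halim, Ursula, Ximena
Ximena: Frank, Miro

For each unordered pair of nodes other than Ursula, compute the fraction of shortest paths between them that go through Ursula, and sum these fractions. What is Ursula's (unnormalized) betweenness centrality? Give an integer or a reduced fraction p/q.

Pairs whose geodesics pass through Ursula — Frank–Goran: 1; Frank–Oskar: 1; Frank–Eli: 1; Halim–Goran: 1; Halim–Oskar: 1; Halim–Eli: 1; Ximena–Goran: 1; Ximena–Oskar: 1; Ximena–Eli: 1; Goran–Miro: 1; Goran–Oskar: 1; Goran–Eli: 1; Miro–Oskar: 1; Miro–Eli: 1.
All other pairs contribute 0.
Summing the contributions gives betweenness(Ursula) = 14.

14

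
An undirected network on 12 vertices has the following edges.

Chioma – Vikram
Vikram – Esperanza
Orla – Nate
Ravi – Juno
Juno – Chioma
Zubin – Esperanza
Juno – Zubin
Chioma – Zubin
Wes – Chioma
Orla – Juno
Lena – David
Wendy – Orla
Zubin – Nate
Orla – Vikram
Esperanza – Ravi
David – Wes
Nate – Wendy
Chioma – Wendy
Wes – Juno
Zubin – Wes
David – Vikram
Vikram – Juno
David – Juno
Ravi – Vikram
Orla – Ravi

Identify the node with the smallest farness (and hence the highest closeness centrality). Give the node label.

Farness (sum of distances to all others) for each node — Chioma:18, David:20, Esperanza:21, Juno:15, Lena:30, Nate:22, Orla:18, Ravi:19, Vikram:16, Wendy:23, Wes:18, Zubin:18.
The smallest farness is 15, for Juno, so Juno has the highest closeness.

Juno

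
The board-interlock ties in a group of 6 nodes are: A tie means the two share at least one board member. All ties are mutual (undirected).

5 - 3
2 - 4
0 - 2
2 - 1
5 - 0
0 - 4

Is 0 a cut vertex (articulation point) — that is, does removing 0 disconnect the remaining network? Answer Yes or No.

Yes

Removing 0 leaves {1, 2, and 4} with no path to {3 and 5}, so the network splits into 2 components. 0 is a cut vertex.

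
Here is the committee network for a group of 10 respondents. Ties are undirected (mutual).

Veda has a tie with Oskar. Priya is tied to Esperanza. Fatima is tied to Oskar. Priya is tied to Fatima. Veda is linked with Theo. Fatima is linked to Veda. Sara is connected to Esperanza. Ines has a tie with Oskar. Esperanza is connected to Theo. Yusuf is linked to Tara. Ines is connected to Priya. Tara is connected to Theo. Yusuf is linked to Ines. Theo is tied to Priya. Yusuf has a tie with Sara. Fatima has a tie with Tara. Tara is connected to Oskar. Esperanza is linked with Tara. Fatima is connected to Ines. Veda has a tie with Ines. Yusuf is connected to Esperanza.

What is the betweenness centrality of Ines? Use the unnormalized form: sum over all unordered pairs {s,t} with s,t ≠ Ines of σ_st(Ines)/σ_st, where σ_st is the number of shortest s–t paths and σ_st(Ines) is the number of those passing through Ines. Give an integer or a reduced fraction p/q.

53/12

Pairs whose geodesics pass through Ines — Yusuf–Fatima: 1/2; Yusuf–Oskar: 1/2; Yusuf–Veda: 1; Yusuf–Priya: 1/2; Fatima–Sara: 1/4; Oskar–Sara: 1/3; Oskar–Priya: 1/2; Veda–Sara: 1/2; Veda–Priya: 1/3.
All other pairs contribute 0.
Summing the contributions gives betweenness(Ines) = 53/12.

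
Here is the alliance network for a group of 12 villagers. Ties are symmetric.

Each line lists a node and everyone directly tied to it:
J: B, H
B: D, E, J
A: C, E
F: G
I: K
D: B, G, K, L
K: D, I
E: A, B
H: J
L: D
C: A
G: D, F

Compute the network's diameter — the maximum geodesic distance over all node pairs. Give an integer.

6

Eccentricity of each node (its greatest distance to any other): A:5, B:3, C:6, D:4, E:4, F:6, G:5, H:5, I:6, J:4, K:5, L:5.
The maximum eccentricity is 6, realized for instance by the pair F–C via F – G – D – B – E – A – C. So the diameter is 6.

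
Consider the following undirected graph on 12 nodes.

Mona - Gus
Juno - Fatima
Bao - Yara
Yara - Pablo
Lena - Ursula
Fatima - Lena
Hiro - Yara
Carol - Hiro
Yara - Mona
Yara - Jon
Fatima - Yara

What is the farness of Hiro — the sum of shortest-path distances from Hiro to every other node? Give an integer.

25

Distances from Hiro: Bao:2, Carol:1, Fatima:2, Gus:3, Jon:2, Juno:3, Lena:3, Mona:2, Pablo:2, Ursula:4, Yara:1.
Sum = 2 + 1 + 2 + 3 + 2 + 3 + 3 + 2 + 2 + 4 + 1 = 25.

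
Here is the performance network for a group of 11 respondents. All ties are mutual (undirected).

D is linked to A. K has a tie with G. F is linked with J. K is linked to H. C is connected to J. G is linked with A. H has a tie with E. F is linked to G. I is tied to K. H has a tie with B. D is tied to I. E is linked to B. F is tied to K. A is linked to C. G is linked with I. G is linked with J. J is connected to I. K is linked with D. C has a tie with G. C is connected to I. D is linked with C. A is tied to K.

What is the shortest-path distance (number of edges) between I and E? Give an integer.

3

One shortest route is I – K – H – E, which uses 3 edges, and at distance 2 from I we only reach {A, F, H}, which does not include E. So d(I,E) = 3.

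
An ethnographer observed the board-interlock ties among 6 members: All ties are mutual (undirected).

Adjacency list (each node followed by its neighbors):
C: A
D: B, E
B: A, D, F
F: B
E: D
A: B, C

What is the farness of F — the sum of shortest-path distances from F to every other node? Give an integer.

11

Distances from F: A:2, B:1, C:3, D:2, E:3.
Sum = 2 + 1 + 3 + 2 + 3 = 11.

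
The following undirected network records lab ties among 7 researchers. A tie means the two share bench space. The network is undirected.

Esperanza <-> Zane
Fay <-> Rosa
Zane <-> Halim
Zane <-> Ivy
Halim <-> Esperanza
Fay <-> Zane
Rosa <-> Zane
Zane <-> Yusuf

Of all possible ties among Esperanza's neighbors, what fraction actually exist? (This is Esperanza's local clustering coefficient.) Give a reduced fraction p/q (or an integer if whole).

1

Esperanza's neighbors: Halim and Zane (k = 2).
Possible neighbor pairs: C(2,2) = 1. Edges among them: Halim–Zane → e = 1.
Clustering(Esperanza) = 1/1.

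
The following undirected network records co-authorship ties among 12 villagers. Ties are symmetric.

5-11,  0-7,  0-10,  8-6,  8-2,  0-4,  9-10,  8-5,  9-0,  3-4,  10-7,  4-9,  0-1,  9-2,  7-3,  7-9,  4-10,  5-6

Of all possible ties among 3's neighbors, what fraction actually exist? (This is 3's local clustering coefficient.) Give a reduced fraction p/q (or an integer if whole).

3's neighbors: 4 and 7 (k = 2).
Possible neighbor pairs: C(2,2) = 1. Edges among them: none → e = 0.
Clustering(3) = 0/1.

0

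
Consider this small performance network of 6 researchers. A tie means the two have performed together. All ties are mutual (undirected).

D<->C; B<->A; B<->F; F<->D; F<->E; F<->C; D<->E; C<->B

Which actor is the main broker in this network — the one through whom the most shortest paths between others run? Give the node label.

Unnormalized betweenness of each node: A:0, B:4, C:1, D:1/2, E:0, F:7/2.
B has the largest value, 4, making it the main broker — the node through which the most shortest paths run.

B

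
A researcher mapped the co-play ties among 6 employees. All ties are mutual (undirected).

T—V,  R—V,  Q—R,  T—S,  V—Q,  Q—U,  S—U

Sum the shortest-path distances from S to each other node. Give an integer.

Distances from S: Q:2, R:3, T:1, U:1, V:2.
Sum = 2 + 3 + 1 + 1 + 2 = 9.

9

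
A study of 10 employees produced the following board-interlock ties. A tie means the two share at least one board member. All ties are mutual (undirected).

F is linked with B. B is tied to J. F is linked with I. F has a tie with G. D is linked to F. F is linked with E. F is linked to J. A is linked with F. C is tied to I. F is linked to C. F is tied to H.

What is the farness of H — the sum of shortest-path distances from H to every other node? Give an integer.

Distances from H: A:2, B:2, C:2, D:2, E:2, F:1, G:2, I:2, J:2.
Sum = 2 + 2 + 2 + 2 + 2 + 1 + 2 + 2 + 2 = 17.

17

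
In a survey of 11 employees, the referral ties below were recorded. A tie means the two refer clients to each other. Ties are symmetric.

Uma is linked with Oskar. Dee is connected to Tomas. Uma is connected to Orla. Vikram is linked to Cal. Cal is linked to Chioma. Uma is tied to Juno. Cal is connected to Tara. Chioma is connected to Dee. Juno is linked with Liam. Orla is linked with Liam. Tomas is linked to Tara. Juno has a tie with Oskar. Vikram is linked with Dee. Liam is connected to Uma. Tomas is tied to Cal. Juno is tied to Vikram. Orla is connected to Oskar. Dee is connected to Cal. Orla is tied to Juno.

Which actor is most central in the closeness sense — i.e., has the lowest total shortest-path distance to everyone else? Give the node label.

Farness (sum of distances to all others) for each node — Cal:19, Chioma:27, Dee:20, Juno:18, Liam:25, Orla:24, Oskar:25, Tara:27, Tomas:26, Uma:24, Vikram:17.
The smallest farness is 17, for Vikram, so Vikram has the highest closeness.

Vikram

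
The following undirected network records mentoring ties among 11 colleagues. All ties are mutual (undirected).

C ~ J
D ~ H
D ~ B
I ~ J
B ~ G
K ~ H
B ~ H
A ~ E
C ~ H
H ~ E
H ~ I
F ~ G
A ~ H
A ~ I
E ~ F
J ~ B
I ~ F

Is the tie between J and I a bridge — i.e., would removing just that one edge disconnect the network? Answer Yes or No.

Even without that edge, J still reaches I via J – C – H – I, so the network stays connected. Not a bridge.

No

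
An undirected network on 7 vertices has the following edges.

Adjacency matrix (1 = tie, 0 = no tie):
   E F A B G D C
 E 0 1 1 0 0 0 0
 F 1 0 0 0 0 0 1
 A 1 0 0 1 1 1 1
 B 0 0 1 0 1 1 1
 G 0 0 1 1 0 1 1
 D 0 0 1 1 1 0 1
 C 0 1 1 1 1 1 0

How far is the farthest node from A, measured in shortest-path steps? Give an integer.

2

Distances from A: B:1, C:1, D:1, E:1, F:2, G:1.
The largest is 2 (to F), so the eccentricity of A is 2.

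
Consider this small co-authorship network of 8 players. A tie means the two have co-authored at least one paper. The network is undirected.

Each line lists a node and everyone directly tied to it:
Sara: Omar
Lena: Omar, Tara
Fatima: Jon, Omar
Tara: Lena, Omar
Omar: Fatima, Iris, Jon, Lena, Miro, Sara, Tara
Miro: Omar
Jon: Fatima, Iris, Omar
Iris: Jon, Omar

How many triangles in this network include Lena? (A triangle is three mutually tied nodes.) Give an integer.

Lena's neighbors: Omar and Tara.
Neighbor pairs that are themselves tied: Lena–Omar–Tara. Each forms one triangle with Lena, for 1 in total.

1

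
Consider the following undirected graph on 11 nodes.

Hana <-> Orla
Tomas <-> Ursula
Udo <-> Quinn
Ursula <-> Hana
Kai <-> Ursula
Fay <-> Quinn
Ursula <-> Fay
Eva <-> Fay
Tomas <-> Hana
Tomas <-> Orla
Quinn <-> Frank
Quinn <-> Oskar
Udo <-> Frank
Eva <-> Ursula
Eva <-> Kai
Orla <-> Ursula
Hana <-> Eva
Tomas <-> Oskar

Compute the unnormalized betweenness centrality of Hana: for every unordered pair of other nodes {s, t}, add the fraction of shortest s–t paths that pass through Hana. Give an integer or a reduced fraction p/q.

Pairs whose geodesics pass through Hana — Oskar–Eva: 1/3; Tomas–Eva: 1/2; Eva–Orla: 1/2.
All other pairs contribute 0.
Summing the contributions gives betweenness(Hana) = 4/3.

4/3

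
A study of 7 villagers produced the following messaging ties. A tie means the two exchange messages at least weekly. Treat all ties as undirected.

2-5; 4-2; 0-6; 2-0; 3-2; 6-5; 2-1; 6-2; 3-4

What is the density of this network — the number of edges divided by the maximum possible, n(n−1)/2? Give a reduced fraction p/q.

There are 9 edges and 7 nodes, so the maximum possible is C(7,2) = 21.
Density = 9/21 = 3/7.

3/7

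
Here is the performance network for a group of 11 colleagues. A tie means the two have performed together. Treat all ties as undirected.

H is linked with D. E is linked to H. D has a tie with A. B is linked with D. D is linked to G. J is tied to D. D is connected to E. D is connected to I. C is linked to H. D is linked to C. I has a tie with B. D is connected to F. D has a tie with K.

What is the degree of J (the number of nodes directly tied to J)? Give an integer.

J is directly tied to D. That is 1 neighbor, so the degree of J is 1.

1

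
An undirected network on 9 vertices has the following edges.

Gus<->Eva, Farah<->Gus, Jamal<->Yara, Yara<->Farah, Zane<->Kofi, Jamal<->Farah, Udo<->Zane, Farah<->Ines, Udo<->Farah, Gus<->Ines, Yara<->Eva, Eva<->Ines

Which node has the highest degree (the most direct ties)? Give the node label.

Degrees — Eva:3, Farah:5, Gus:3, Ines:3, Jamal:2, Kofi:1, Udo:2, Yara:3, Zane:2.
The maximum is 5, attained only by Farah.

Farah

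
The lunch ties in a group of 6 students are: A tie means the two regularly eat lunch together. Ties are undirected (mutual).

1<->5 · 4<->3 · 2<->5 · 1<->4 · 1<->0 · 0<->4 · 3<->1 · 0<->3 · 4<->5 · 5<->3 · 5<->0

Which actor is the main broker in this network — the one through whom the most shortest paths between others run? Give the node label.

Unnormalized betweenness of each node: 0:0, 1:0, 2:0, 3:0, 4:0, 5:4.
5 has the largest value, 4, making it the main broker — the node through which the most shortest paths run.

5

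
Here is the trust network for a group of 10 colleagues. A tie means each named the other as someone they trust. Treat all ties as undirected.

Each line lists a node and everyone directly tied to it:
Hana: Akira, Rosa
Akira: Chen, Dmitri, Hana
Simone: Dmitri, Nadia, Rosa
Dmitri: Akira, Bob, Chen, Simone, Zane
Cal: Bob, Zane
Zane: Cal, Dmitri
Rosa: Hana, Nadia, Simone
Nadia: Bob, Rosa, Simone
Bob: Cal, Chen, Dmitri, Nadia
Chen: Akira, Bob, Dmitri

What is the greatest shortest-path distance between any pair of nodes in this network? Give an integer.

Eccentricity of each node (its greatest distance to any other): Akira:3, Bob:3, Cal:4, Chen:3, Dmitri:2, Hana:4, Nadia:3, Rosa:3, Simone:3, Zane:3.
The maximum eccentricity is 4, realized for instance by the pair Hana–Cal via Hana – Akira – Chen – Bob – Cal. So the diameter is 4.

4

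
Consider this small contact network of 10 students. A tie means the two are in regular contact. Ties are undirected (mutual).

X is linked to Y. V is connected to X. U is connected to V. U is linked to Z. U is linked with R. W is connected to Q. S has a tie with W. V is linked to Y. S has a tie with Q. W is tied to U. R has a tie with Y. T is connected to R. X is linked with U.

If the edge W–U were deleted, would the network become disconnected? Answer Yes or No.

Without the W–U edge there is no alternate route between W and U, so the network disconnects. It is a bridge.

Yes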